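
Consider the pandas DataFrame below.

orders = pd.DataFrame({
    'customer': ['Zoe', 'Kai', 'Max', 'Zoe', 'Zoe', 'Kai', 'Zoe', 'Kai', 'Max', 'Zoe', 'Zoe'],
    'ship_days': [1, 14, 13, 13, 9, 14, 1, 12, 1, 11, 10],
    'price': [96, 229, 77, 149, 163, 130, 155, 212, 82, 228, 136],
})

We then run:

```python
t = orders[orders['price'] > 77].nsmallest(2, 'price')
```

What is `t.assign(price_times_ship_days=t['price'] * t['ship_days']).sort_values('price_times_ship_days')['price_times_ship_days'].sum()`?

178

filter rows where price > 77:
   customer  ship_days  price
0       Zoe          1     96
1       Kai         14    229
3       Zoe         13    149
4       Zoe          9    163
5       Kai         14    130
6       Zoe          1    155
7       Kai         12    212
8       Max          1     82
9       Zoe         11    228
10      Zoe         10    136
take 2 rows with smallest price:
  customer  ship_days  price
8      Max          1     82
0      Zoe          1     96
add column price_times_ship_days = t['price'] * t['ship_days']:
  customer  ship_days  price  price_times_ship_days
8      Max          1     82                     82
0      Zoe          1     96                     96
sort by price_times_ship_days:
  customer  ship_days  price  price_times_ship_days
8      Max          1     82                     82
0      Zoe          1     96                     96
Then the sum of column 'price_times_ship_days': 178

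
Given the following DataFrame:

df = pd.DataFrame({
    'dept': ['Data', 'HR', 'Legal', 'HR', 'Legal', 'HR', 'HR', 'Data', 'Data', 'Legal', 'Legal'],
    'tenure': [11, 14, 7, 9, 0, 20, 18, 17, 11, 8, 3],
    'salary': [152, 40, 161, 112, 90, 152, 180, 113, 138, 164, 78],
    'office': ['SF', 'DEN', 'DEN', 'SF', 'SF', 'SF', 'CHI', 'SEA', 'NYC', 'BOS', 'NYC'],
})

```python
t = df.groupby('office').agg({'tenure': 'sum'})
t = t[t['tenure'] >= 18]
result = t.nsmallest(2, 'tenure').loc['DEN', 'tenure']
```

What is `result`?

group by office, sum of tenure:
        tenure
office        
BOS          8
CHI         18
DEN         21
NYC         14
SEA         17
SF          40
filter rows where tenure >= 18:
        tenure
office        
CHI         18
DEN         21
SF          40
take 2 rows with smallest tenure:
        tenure
office        
CHI         18
DEN         21
Finally, value at row 'DEN', column 'tenure' = 21.

21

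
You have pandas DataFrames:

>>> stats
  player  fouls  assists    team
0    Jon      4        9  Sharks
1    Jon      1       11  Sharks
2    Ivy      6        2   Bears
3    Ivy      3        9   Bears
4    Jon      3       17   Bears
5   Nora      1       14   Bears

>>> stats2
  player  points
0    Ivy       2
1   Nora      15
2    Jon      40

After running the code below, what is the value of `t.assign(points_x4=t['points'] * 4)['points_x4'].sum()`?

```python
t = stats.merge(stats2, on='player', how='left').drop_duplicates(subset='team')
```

merge on 'player' (how='left') → 6 rows:
  player  fouls  assists    team  points
0    Jon      4        9  Sharks      40
1    Jon      1       11  Sharks      40
2    Ivy      6        2   Bears       2
3    Ivy      3        9   Bears       2
4    Jon      3       17   Bears      40
5   Nora      1       14   Bears      15
drop duplicate team (keep=first):
  player  fouls  assists    team  points
0    Jon      4        9  Sharks      40
2    Ivy      6        2   Bears       2
add column points_x4 = t['points'] * 4:
  player  fouls  assists    team  points  points_x4
0    Jon      4        9  Sharks      40        160
2    Ivy      6        2   Bears       2          8
Reading off the sum of column 'points_x4', we get 168.

168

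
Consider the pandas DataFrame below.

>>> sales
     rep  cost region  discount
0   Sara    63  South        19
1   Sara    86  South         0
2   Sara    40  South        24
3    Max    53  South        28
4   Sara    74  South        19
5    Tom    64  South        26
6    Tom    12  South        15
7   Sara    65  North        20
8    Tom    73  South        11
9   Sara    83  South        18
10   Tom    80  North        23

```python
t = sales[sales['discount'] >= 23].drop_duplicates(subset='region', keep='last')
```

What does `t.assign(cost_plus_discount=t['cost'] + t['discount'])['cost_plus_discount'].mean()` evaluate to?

filter rows where discount >= 23:
     rep  cost region  discount
2   Sara    40  South        24
3    Max    53  South        28
5    Tom    64  South        26
10   Tom    80  North        23
drop duplicate region (keep=last):
    rep  cost region  discount
5   Tom    64  South        26
10  Tom    80  North        23
add column cost_plus_discount = t['cost'] + t['discount']:
    rep  cost region  discount  cost_plus_discount
5   Tom    64  South        26                  90
10  Tom    80  North        23                 103
Hence 96.5.

96.5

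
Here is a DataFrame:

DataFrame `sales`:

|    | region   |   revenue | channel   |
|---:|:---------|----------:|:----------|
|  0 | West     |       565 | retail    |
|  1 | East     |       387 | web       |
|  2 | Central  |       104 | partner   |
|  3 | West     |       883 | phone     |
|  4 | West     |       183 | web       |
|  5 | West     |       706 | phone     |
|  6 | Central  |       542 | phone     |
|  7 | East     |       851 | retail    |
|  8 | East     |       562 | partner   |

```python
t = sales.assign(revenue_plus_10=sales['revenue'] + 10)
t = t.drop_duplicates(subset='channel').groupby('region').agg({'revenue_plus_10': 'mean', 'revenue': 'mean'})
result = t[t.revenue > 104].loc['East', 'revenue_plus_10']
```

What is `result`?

add column revenue_plus_10 = sales['revenue'] + 10:
    region  revenue  channel  revenue_plus_10
0     West      565   retail              575
1     East      387      web              397
2  Central      104  partner              114
3     West      883    phone              893
4     West      183      web              193
5     West      706    phone              716
6  Central      542    phone              552
7     East      851   retail              861
8     East      562  partner              572
drop duplicate channel (keep=first):
    region  revenue  channel  revenue_plus_10
0     West      565   retail              575
1     East      387      web              397
2  Central      104  partner              114
3     West      883    phone              893
group by region: mean(revenue_plus_10), mean(revenue):
         revenue_plus_10  revenue
region                           
Central            114.0    104.0
East               397.0    387.0
West               734.0    724.0
filter rows where revenue > 104:
        revenue_plus_10  revenue
region                          
East              397.0    387.0
West              734.0    724.0
Hence 397.0.

397.0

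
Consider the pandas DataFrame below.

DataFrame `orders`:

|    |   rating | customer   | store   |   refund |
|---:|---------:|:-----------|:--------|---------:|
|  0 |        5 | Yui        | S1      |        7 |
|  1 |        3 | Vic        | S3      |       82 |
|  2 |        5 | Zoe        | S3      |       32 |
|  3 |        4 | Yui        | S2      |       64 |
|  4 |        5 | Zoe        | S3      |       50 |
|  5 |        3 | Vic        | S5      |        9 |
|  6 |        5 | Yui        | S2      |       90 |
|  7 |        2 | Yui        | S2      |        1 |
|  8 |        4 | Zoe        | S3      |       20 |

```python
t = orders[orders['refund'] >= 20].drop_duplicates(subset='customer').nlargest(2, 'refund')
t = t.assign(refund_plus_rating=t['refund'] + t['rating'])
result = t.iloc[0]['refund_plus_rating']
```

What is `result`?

filter rows where refund >= 20:
   rating customer store  refund
1       3      Vic    S3      82
2       5      Zoe    S3      32
3       4      Yui    S2      64
4       5      Zoe    S3      50
6       5      Yui    S2      90
8       4      Zoe    S3      20
drop duplicate customer (keep=first):
   rating customer store  refund
1       3      Vic    S3      82
2       5      Zoe    S3      32
3       4      Yui    S2      64
take 2 rows with largest refund:
   rating customer store  refund
1       3      Vic    S3      82
3       4      Yui    S2      64
add column refund_plus_rating = t['refund'] + t['rating']:
   rating customer store  refund  refund_plus_rating
1       3      Vic    S3      82                  85
3       4      Yui    S2      64                  68
value at position 0, column 'refund_plus_rating' → 85

85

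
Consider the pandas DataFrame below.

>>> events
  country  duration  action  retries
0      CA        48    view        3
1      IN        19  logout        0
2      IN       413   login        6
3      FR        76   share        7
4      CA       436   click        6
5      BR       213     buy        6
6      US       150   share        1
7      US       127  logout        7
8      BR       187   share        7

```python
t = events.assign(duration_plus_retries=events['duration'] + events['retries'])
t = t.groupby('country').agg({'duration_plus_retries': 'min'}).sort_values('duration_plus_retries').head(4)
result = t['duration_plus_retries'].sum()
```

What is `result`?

add column duration_plus_retries = events['duration'] + events['retries']:
  country  duration  action  retries  duration_plus_retries
0      CA        48    view        3                     51
1      IN        19  logout        0                     19
2      IN       413   login        6                    419
3      FR        76   share        7                     83
4      CA       436   click        6                    442
5      BR       213     buy        6                    219
6      US       150   share        1                    151
7      US       127  logout        7                    134
8      BR       187   share        7                    194
group by country, min of duration_plus_retries:
         duration_plus_retries
country                       
BR                         194
CA                          51
FR                          83
IN                          19
US                         134
sort by duration_plus_retries:
         duration_plus_retries
country                       
IN                          19
CA                          51
FR                          83
US                         134
BR                         194
take first 4 rows:
         duration_plus_retries
country                       
IN                          19
CA                          51
FR                          83
US                         134

287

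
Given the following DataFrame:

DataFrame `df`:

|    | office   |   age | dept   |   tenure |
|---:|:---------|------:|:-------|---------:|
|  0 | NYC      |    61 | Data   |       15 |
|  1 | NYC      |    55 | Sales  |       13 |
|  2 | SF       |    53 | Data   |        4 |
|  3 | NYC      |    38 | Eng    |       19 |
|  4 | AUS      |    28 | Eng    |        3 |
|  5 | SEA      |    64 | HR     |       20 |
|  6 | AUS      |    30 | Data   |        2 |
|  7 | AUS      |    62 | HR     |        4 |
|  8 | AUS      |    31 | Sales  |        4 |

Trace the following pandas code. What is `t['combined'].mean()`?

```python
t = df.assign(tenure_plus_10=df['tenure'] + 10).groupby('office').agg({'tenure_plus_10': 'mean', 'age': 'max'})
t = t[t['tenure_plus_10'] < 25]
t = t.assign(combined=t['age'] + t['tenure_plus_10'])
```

add column tenure_plus_10 = df['tenure'] + 10:
  office  age   dept  tenure  tenure_plus_10
0    NYC   61   Data      15              25
1    NYC   55  Sales      13              23
2     SF   53   Data       4              14
3    NYC   38    Eng      19              29
4    AUS   28    Eng       3              13
5    SEA   64     HR      20              30
6    AUS   30   Data       2              12
7    AUS   62     HR       4              14
8    AUS   31  Sales       4              14
group by office: mean(tenure_plus_10), max(age):
        tenure_plus_10  age
office                     
AUS          13.250000   62
NYC          25.666667   61
SEA          30.000000   64
SF           14.000000   53
filter rows where tenure_plus_10 < 25:
        tenure_plus_10  age
office                     
AUS              13.25   62
SF               14.00   53
add column combined = t['age'] + t['tenure_plus_10']:
        tenure_plus_10  age  combined
office                               
AUS              13.25   62     75.25
SF               14.00   53     67.00
Reading off the mean of column 'combined', we get 71.125.

71.125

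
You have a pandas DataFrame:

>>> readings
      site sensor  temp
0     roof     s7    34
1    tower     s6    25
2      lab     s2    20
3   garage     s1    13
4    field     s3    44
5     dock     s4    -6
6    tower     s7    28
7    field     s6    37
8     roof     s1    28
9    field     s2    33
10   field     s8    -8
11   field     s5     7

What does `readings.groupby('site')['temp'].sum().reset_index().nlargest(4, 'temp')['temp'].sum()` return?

248

group by site, sum of temp:
site
dock       -6
field     113
garage     13
lab        20
roof       62
tower      53
Name: temp, dtype: int64
reset_index():
     site  temp
0    dock    -6
1   field   113
2  garage    13
3     lab    20
4    roof    62
5   tower    53
take 4 rows with largest temp:
    site  temp
1  field   113
4   roof    62
5  tower    53
3    lab    20
Hence 248.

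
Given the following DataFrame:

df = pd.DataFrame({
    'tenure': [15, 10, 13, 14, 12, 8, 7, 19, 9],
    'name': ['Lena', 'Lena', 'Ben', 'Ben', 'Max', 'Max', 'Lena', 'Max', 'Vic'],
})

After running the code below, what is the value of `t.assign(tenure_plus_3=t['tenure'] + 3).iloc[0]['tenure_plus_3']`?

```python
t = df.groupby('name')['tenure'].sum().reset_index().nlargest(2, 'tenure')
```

42

group by name, sum of tenure:
name
Ben     27
Lena    32
Max     39
Vic      9
Name: tenure, dtype: int64
reset_index():
   name  tenure
0   Ben      27
1  Lena      32
2   Max      39
3   Vic       9
take 2 rows with largest tenure:
   name  tenure
2   Max      39
1  Lena      32
add column tenure_plus_3 = t['tenure'] + 3:
   name  tenure  tenure_plus_3
2   Max      39             42
1  Lena      32             35
Reading off the value at position 0, column 'tenure_plus_3', we get 42.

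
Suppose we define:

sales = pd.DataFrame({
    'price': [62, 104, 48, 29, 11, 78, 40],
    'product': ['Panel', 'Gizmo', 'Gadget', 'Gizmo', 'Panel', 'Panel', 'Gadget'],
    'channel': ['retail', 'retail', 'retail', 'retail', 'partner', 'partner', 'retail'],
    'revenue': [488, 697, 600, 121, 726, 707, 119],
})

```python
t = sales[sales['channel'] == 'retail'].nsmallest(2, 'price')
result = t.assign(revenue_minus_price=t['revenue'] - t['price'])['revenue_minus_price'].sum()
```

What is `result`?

filter rows where channel == 'retail':
   price product channel  revenue
0     62   Panel  retail      488
1    104   Gizmo  retail      697
2     48  Gadget  retail      600
3     29   Gizmo  retail      121
6     40  Gadget  retail      119
take 2 rows with smallest price:
   price product channel  revenue
3     29   Gizmo  retail      121
6     40  Gadget  retail      119
add column revenue_minus_price = t['revenue'] - t['price']:
   price product channel  revenue  revenue_minus_price
3     29   Gizmo  retail      121                   92
6     40  Gadget  retail      119                   79

171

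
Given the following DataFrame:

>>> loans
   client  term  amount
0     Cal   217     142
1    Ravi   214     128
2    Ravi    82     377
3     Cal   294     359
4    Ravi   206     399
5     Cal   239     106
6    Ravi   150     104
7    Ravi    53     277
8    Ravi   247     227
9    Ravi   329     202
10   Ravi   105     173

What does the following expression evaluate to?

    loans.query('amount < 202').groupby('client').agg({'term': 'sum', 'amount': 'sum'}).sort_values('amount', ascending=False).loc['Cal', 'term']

456

filter rows where amount < 202:
   client  term  amount
0     Cal   217     142
1    Ravi   214     128
5     Cal   239     106
6    Ravi   150     104
10   Ravi   105     173
group by client: sum(term), sum(amount):
        term  amount
client              
Cal      456     248
Ravi     469     405
sort by amount descending:
        term  amount
client              
Ravi     469     405
Cal      456     248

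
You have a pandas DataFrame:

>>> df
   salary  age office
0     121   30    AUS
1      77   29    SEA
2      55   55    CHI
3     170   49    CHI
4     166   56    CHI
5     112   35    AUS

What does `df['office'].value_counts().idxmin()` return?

value_counts of office:
office
CHI    3
AUS    2
SEA    1
Name: count, dtype: int64
Finally, label with the smallest value = SEA.

SEA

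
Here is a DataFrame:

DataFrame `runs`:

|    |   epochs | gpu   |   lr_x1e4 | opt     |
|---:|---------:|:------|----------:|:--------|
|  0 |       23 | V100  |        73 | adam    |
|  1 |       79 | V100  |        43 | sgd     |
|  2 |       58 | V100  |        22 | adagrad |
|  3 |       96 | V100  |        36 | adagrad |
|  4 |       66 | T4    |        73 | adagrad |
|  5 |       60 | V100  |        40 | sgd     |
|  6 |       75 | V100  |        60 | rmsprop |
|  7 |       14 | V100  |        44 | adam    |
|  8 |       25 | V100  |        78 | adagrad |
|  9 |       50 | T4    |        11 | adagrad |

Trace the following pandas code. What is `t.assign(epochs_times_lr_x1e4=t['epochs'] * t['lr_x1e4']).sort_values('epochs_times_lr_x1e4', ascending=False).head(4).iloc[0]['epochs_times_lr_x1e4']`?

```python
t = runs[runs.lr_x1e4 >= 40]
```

filter rows where lr_x1e4 >= 40:
   epochs   gpu  lr_x1e4      opt
0      23  V100       73     adam
1      79  V100       43      sgd
4      66    T4       73  adagrad
5      60  V100       40      sgd
6      75  V100       60  rmsprop
7      14  V100       44     adam
8      25  V100       78  adagrad
add column epochs_times_lr_x1e4 = t['epochs'] * t['lr_x1e4']:
   epochs   gpu  lr_x1e4      opt  epochs_times_lr_x1e4
0      23  V100       73     adam                  1679
1      79  V100       43      sgd                  3397
4      66    T4       73  adagrad                  4818
5      60  V100       40      sgd                  2400
6      75  V100       60  rmsprop                  4500
7      14  V100       44     adam                   616
8      25  V100       78  adagrad                  1950
sort by epochs_times_lr_x1e4 descending:
   epochs   gpu  lr_x1e4      opt  epochs_times_lr_x1e4
4      66    T4       73  adagrad                  4818
6      75  V100       60  rmsprop                  4500
1      79  V100       43      sgd                  3397
5      60  V100       40      sgd                  2400
8      25  V100       78  adagrad                  1950
0      23  V100       73     adam                  1679
7      14  V100       44     adam                   616
take first 4 rows:
   epochs   gpu  lr_x1e4      opt  epochs_times_lr_x1e4
4      66    T4       73  adagrad                  4818
6      75  V100       60  rmsprop                  4500
1      79  V100       43      sgd                  3397
5      60  V100       40      sgd                  2400
Hence 4818.

4818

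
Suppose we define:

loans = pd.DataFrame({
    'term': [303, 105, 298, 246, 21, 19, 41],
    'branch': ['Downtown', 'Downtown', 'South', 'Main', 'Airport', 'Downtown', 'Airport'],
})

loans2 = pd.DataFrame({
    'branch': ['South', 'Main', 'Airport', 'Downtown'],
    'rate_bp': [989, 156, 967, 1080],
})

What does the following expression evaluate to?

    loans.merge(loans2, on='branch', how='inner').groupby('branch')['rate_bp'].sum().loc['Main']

merge on 'branch' (how='inner') → 7 rows:
   term    branch  rate_bp
0   303  Downtown     1080
1   105  Downtown     1080
2   298     South      989
3   246      Main      156
4    21   Airport      967
5    19  Downtown     1080
6    41   Airport      967
group by branch, sum of rate_bp:
branch
Airport     1934
Downtown    3240
Main         156
South        989
Name: rate_bp, dtype: int64

156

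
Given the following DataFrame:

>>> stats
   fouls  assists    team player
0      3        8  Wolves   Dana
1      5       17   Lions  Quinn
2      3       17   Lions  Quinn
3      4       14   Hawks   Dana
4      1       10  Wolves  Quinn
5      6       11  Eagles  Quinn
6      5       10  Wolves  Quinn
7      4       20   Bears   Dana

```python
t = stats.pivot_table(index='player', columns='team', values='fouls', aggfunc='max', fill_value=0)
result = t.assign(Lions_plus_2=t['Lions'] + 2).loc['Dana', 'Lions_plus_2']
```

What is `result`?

pivot: rows=player, cols=team, max(fouls):
team    Bears  Eagles  Hawks  Lions  Wolves
player                                     
Dana        4       0      4      0       3
Quinn       0       6      0      5       5
add column Lions_plus_2 = t['Lions'] + 2:
team    Bears  Eagles  Hawks  Lions  Wolves  Lions_plus_2
player                                                   
Dana        4       0      4      0       3             2
Quinn       0       6      0      5       5             7
The value at row 'Dana', column 'Lions_plus_2' is 2.

2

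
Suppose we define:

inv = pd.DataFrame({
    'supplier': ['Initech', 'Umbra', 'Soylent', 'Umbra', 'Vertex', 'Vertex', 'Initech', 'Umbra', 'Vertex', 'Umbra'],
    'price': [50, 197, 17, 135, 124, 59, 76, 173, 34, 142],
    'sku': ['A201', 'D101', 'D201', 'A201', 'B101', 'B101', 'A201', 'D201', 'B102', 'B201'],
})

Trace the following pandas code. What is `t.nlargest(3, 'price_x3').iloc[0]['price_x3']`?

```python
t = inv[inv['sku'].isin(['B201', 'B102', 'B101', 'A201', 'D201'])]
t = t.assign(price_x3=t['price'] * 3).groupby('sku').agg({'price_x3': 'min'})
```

426

filter rows where sku in ['B201', 'B102', 'B101', 'A201', 'D201']:
  supplier  price   sku
0  Initech     50  A201
2  Soylent     17  D201
3    Umbra    135  A201
4   Vertex    124  B101
5   Vertex     59  B101
6  Initech     76  A201
7    Umbra    173  D201
8   Vertex     34  B102
9    Umbra    142  B201
add column price_x3 = t['price'] * 3:
  supplier  price   sku  price_x3
0  Initech     50  A201       150
2  Soylent     17  D201        51
3    Umbra    135  A201       405
4   Vertex    124  B101       372
5   Vertex     59  B101       177
6  Initech     76  A201       228
7    Umbra    173  D201       519
8   Vertex     34  B102       102
9    Umbra    142  B201       426
group by sku, min of price_x3:
      price_x3
sku           
A201       150
B101       177
B102       102
B201       426
D201        51
take 3 rows with largest price_x3:
      price_x3
sku           
B201       426
B101       177
A201       150
value at position 0, column 'price_x3' → 426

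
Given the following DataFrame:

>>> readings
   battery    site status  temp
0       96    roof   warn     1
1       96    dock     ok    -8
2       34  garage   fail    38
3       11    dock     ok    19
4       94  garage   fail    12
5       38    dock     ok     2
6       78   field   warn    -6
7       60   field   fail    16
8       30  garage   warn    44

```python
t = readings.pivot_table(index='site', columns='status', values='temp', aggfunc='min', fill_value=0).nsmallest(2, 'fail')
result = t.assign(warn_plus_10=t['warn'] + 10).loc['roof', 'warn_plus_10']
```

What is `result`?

11

pivot: rows=site, cols=status, min(temp):
status  fail  ok  warn
site                  
dock       0  -8     0
field     16   0    -6
garage    12   0    44
roof       0   0     1
take 2 rows with smallest fail:
status  fail  ok  warn
site                  
dock       0  -8     0
roof       0   0     1
add column warn_plus_10 = t['warn'] + 10:
status  fail  ok  warn  warn_plus_10
site                                
dock       0  -8     0            10
roof       0   0     1            11
value at row 'roof', column 'warn_plus_10' → 11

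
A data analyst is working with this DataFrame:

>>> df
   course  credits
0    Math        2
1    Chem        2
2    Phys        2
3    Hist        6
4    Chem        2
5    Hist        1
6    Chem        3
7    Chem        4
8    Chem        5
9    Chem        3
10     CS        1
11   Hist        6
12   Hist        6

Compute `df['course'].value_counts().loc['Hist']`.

value_counts of course:
course
Chem    6
Hist    4
Math    1
Phys    1
CS      1
Name: count, dtype: int64

4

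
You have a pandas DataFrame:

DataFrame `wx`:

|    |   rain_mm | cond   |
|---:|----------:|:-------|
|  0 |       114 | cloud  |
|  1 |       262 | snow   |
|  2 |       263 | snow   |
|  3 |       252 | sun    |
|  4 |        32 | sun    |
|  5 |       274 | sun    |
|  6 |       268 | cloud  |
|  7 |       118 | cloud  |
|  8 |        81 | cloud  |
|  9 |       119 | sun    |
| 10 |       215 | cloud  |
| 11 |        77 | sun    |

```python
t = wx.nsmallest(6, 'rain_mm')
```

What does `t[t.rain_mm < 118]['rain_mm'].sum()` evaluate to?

304

take 6 rows with smallest rain_mm:
    rain_mm   cond
4        32    sun
11       77    sun
8        81  cloud
0       114  cloud
7       118  cloud
9       119    sun
filter rows where rain_mm < 118:
    rain_mm   cond
4        32    sun
11       77    sun
8        81  cloud
0       114  cloud
So sum() = 304.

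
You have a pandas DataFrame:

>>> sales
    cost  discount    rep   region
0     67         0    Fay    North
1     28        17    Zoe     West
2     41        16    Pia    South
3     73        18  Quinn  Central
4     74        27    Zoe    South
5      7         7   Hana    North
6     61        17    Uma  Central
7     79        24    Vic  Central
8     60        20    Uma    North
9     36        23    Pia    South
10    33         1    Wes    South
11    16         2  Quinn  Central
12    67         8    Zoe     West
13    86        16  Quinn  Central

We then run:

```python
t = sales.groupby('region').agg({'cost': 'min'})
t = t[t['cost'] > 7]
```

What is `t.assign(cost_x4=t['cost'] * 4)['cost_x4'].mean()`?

group by region, min of cost:
         cost
region       
Central    16
North       7
South      33
West       28
filter rows where cost > 7:
         cost
region       
Central    16
South      33
West       28
add column cost_x4 = t['cost'] * 4:
         cost  cost_x4
region                
Central    16       64
South      33      132
West       28      112
Reading off the mean of column 'cost_x4', we get 102.666666667.

102.666666667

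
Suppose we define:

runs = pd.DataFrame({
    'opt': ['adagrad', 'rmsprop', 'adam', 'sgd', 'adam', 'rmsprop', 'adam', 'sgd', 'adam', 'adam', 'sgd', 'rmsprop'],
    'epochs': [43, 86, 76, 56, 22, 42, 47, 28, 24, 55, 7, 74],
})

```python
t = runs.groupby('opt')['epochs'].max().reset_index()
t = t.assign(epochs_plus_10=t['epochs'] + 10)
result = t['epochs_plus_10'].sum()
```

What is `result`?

301

group by opt, max of epochs:
opt
adagrad    43
adam       76
rmsprop    86
sgd        56
Name: epochs, dtype: int64
reset_index():
       opt  epochs
0  adagrad      43
1     adam      76
2  rmsprop      86
3      sgd      56
add column epochs_plus_10 = t['epochs'] + 10:
       opt  epochs  epochs_plus_10
0  adagrad      43              53
1     adam      76              86
2  rmsprop      86              96
3      sgd      56              66
Finally, sum of column 'epochs_plus_10' = 301.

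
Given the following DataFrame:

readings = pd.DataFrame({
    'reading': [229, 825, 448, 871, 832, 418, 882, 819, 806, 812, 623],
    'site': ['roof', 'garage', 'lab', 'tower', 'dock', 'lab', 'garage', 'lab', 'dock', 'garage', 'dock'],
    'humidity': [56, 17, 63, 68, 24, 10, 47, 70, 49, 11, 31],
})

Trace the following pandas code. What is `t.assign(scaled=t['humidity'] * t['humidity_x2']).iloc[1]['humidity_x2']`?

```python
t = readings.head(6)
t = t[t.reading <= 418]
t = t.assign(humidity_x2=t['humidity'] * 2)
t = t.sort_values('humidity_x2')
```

take first 6 rows:
   reading    site  humidity
0      229    roof        56
1      825  garage        17
2      448     lab        63
3      871   tower        68
4      832    dock        24
5      418     lab        10
filter rows where reading <= 418:
   reading  site  humidity
0      229  roof        56
5      418   lab        10
add column humidity_x2 = t['humidity'] * 2:
   reading  site  humidity  humidity_x2
0      229  roof        56          112
5      418   lab        10           20
sort by humidity_x2:
   reading  site  humidity  humidity_x2
5      418   lab        10           20
0      229  roof        56          112
add column scaled = t['humidity'] * t['humidity_x2']:
   reading  site  humidity  humidity_x2  scaled
5      418   lab        10           20     200
0      229  roof        56          112    6272

112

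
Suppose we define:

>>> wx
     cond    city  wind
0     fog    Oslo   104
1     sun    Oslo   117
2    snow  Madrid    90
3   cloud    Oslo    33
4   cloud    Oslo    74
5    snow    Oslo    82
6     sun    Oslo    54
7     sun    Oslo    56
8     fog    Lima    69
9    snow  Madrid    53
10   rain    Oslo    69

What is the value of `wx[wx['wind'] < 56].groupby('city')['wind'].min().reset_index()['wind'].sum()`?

filter rows where wind < 56:
    cond    city  wind
3  cloud    Oslo    33
6    sun    Oslo    54
9   snow  Madrid    53
group by city, min of wind:
city
Madrid    53
Oslo      33
Name: wind, dtype: int64
reset_index():
     city  wind
0  Madrid    53
1    Oslo    33
Reading off the sum of column 'wind', we get 86.

86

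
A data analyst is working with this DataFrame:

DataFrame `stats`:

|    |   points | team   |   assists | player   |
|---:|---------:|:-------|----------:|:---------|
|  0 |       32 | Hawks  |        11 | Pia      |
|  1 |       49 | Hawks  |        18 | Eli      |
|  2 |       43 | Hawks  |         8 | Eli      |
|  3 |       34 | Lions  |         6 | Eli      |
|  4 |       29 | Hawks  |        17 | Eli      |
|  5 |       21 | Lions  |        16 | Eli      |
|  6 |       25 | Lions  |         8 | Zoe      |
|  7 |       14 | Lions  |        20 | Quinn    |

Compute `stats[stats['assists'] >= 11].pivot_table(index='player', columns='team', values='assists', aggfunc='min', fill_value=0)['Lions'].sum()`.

filter rows where assists >= 11:
   points   team  assists player
0      32  Hawks       11    Pia
1      49  Hawks       18    Eli
4      29  Hawks       17    Eli
5      21  Lions       16    Eli
7      14  Lions       20  Quinn
pivot: rows=player, cols=team, min(assists):
team    Hawks  Lions
player              
Eli        17     16
Pia        11      0
Quinn       0     20

36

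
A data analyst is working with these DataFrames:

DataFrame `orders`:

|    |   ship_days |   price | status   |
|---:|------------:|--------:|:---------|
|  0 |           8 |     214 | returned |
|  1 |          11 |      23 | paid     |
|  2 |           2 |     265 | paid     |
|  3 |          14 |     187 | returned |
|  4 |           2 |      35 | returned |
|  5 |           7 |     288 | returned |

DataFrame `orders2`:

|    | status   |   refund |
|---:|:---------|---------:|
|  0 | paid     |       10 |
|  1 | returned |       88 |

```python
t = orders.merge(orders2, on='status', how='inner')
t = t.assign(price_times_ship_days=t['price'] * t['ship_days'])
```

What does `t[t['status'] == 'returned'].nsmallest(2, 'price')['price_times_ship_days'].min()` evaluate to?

70

merge on 'status' (how='inner') → 6 rows:
   ship_days  price    status  refund
0          8    214  returned      88
1         11     23      paid      10
2          2    265      paid      10
3         14    187  returned      88
4          2     35  returned      88
5          7    288  returned      88
add column price_times_ship_days = t['price'] * t['ship_days']:
   ship_days  price    status  refund  price_times_ship_days
0          8    214  returned      88                   1712
1         11     23      paid      10                    253
2          2    265      paid      10                    530
3         14    187  returned      88                   2618
4          2     35  returned      88                     70
5          7    288  returned      88                   2016
filter rows where status == 'returned':
   ship_days  price    status  refund  price_times_ship_days
0          8    214  returned      88                   1712
3         14    187  returned      88                   2618
4          2     35  returned      88                     70
5          7    288  returned      88                   2016
take 2 rows with smallest price:
   ship_days  price    status  refund  price_times_ship_days
4          2     35  returned      88                     70
3         14    187  returned      88                   2618
Taking the min of column 'price_times_ship_days' gives 70.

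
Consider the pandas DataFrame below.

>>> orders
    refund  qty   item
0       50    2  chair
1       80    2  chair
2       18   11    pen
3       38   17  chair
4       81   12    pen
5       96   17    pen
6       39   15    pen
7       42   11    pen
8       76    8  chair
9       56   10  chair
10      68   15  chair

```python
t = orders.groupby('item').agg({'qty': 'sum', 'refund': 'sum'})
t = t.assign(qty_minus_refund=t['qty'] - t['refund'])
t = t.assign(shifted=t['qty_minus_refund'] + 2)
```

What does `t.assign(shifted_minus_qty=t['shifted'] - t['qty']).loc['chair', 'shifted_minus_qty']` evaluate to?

-366

group by item: sum(qty), sum(refund):
       qty  refund
item              
chair   54     368
pen     66     276
add column qty_minus_refund = t['qty'] - t['refund']:
       qty  refund  qty_minus_refund
item                                
chair   54     368              -314
pen     66     276              -210
add column shifted = t['qty_minus_refund'] + 2:
       qty  refund  qty_minus_refund  shifted
item                                         
chair   54     368              -314     -312
pen     66     276              -210     -208
add column shifted_minus_qty = t['shifted'] - t['qty']:
       qty  refund  qty_minus_refund  shifted  shifted_minus_qty
item                                                            
chair   54     368              -314     -312               -366
pen     66     276              -210     -208               -274
value at row 'chair', column 'shifted_minus_qty' → -366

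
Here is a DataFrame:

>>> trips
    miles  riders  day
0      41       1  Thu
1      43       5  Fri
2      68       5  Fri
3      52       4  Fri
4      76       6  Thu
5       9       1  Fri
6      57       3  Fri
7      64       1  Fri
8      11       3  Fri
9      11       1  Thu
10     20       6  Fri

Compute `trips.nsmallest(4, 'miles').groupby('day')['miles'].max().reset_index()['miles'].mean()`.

take 4 rows with smallest miles:
    miles  riders  day
5       9       1  Fri
8      11       3  Fri
9      11       1  Thu
10     20       6  Fri
group by day, max of miles:
day
Fri    20
Thu    11
Name: miles, dtype: int64
reset_index():
   day  miles
0  Fri     20
1  Thu     11
mean of column 'miles' → 15.5

15.5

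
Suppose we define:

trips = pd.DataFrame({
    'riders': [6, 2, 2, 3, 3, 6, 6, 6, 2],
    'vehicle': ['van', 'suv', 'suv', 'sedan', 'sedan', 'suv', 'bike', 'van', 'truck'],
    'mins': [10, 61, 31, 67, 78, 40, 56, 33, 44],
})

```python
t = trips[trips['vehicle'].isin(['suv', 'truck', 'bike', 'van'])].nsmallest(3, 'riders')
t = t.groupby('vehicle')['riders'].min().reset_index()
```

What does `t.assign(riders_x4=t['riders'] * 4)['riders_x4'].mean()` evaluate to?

filter rows where vehicle in ['suv', 'truck', 'bike', 'van']:
   riders vehicle  mins
0       6     van    10
1       2     suv    61
2       2     suv    31
5       6     suv    40
6       6    bike    56
7       6     van    33
8       2   truck    44
take 3 rows with smallest riders:
   riders vehicle  mins
1       2     suv    61
2       2     suv    31
8       2   truck    44
group by vehicle, min of riders:
vehicle
suv      2
truck    2
Name: riders, dtype: int64
reset_index():
  vehicle  riders
0     suv       2
1   truck       2
add column riders_x4 = t['riders'] * 4:
  vehicle  riders  riders_x4
0     suv       2          8
1   truck       2          8
Finally, mean of column 'riders_x4' = 8.0.

8.0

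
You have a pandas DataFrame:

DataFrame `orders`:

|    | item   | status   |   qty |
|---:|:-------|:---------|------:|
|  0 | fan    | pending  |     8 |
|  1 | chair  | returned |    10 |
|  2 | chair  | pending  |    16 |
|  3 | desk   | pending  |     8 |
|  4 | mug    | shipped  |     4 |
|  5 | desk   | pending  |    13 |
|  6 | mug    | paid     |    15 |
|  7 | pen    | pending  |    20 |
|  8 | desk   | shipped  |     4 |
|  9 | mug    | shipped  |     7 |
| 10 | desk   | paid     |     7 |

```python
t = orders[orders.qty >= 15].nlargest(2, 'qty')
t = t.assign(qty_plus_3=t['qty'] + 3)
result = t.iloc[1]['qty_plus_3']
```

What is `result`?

19

filter rows where qty >= 15:
    item   status  qty
2  chair  pending   16
6    mug     paid   15
7    pen  pending   20
take 2 rows with largest qty:
    item   status  qty
7    pen  pending   20
2  chair  pending   16
add column qty_plus_3 = t['qty'] + 3:
    item   status  qty  qty_plus_3
7    pen  pending   20          23
2  chair  pending   16          19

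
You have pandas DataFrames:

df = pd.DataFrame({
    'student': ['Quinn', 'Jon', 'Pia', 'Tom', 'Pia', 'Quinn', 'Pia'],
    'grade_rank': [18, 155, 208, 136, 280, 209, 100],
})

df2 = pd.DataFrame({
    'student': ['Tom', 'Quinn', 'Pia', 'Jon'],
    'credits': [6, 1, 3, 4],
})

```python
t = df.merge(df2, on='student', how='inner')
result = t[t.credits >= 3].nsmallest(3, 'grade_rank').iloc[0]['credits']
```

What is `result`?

merge on 'student' (how='inner') → 7 rows:
  student  grade_rank  credits
0   Quinn          18        1
1     Jon         155        4
2     Pia         208        3
3     Tom         136        6
4     Pia         280        3
5   Quinn         209        1
6     Pia         100        3
filter rows where credits >= 3:
  student  grade_rank  credits
1     Jon         155        4
2     Pia         208        3
3     Tom         136        6
4     Pia         280        3
6     Pia         100        3
take 3 rows with smallest grade_rank:
  student  grade_rank  credits
6     Pia         100        3
3     Tom         136        6
1     Jon         155        4
Reading off the value at position 0, column 'credits', we get 3.

3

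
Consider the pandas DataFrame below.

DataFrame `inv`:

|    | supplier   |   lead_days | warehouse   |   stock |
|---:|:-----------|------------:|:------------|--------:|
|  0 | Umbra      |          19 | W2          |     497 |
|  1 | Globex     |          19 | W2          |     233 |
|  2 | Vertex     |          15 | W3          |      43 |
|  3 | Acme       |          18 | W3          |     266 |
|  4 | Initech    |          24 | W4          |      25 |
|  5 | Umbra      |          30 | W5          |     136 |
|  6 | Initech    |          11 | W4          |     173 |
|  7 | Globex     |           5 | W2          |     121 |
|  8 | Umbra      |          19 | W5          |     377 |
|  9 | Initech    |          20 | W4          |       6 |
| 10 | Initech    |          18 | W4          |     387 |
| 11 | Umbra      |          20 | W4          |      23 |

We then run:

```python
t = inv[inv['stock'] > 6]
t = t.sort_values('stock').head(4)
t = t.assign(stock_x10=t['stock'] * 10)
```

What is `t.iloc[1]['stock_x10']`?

filter rows where stock > 6:
   supplier  lead_days warehouse  stock
0     Umbra         19        W2    497
1    Globex         19        W2    233
2    Vertex         15        W3     43
3      Acme         18        W3    266
4   Initech         24        W4     25
5     Umbra         30        W5    136
6   Initech         11        W4    173
7    Globex          5        W2    121
8     Umbra         19        W5    377
10  Initech         18        W4    387
11    Umbra         20        W4     23
sort by stock:
   supplier  lead_days warehouse  stock
11    Umbra         20        W4     23
4   Initech         24        W4     25
2    Vertex         15        W3     43
7    Globex          5        W2    121
5     Umbra         30        W5    136
6   Initech         11        W4    173
1    Globex         19        W2    233
3      Acme         18        W3    266
8     Umbra         19        W5    377
10  Initech         18        W4    387
0     Umbra         19        W2    497
take first 4 rows:
   supplier  lead_days warehouse  stock
11    Umbra         20        W4     23
4   Initech         24        W4     25
2    Vertex         15        W3     43
7    Globex          5        W2    121
add column stock_x10 = t['stock'] * 10:
   supplier  lead_days warehouse  stock  stock_x10
11    Umbra         20        W4     23        230
4   Initech         24        W4     25        250
2    Vertex         15        W3     43        430
7    Globex          5        W2    121       1210
value at position 1, column 'stock_x10' → 250

250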